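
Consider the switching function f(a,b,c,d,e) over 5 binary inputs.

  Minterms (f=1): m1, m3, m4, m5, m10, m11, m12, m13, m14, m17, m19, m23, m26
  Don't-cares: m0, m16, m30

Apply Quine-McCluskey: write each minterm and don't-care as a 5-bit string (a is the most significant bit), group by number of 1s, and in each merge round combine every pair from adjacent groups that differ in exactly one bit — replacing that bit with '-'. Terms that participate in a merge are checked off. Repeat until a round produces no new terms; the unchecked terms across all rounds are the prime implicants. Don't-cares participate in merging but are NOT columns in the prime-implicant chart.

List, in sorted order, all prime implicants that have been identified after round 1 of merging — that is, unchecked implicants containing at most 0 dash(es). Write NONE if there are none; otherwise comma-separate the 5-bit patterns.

size-2^0 implicants → 00000(✓)  00001(✓)  00011(✓)  00100(✓)  00101(✓)  01010(✓)  01011(✓)  01100(✓)  01101(✓)  01110(✓)  10000(✓)  10001(✓)  10011(✓)  10111(✓)  11010(✓)  11110(✓)
size-2^1 implicants → -0000(✓)  -0001(✓)  -0011(✓)  -1010(✓)  -1110(✓)  0-011  0-100(✓)  0-101(✓)  00-00(✓)  00-01(✓)  000-1(✓)  0000-(✓)  0010-(✓)  01-10(✓)  0101-  011-0  0110-(✓)  10-11  100-1(✓)  1000-(✓)  11-10(✓)
size-2^2 implicants → -00-1  -000-  -1-10  0-10-  00-0-
Unchecked terms (primes): -00-1, -000-, -1-10, 0-011, 0-10-, 00-0-, 0101-, 011-0, 10-11

NONE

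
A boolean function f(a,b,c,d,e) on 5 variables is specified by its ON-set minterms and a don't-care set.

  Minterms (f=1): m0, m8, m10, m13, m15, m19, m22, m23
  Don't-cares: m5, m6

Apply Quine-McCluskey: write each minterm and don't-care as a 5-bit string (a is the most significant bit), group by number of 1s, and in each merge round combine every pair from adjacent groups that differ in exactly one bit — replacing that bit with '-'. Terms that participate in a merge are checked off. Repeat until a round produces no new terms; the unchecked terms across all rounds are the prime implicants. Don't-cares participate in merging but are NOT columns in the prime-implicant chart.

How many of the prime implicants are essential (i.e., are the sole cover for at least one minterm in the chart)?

4

size-2^0 implicants → 00000(✓)  00101(✓)  00110(✓)  01000(✓)  01010(✓)  01101(✓)  01111(✓)  10011(✓)  10110(✓)  10111(✓)
size-2^1 implicants → -0110  0-000  0-101  010-0  011-1  10-11  1011-
Unchecked terms (primes): -0110, 0-000, 0-101, 010-0, 011-1, 10-11, 1011-
Minterm coverage:
  m0 ⊆ 0-000 [E]
  m8 ⊆ 0-000,010-0
  m10 ⊆ 010-0 [E]
  m13 ⊆ 0-101,011-1
  m15 ⊆ 011-1 [E]
  m19 ⊆ 10-11 [E]
  m22 ⊆ -0110,1011-
  m23 ⊆ 10-11,1011-
E = {0-000, 010-0, 011-1, 10-11}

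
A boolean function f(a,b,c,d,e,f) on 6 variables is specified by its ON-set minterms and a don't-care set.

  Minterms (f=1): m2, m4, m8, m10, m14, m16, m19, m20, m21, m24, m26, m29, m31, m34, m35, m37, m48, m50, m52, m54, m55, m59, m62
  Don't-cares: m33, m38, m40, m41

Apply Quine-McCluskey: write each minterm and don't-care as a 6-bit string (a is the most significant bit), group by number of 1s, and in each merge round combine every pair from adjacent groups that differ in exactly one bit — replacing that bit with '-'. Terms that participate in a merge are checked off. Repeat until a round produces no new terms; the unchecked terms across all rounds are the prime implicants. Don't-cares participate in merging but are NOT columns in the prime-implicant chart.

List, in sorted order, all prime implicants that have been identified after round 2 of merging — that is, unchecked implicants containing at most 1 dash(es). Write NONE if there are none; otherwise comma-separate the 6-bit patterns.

-00010, -01000, 0-0100, 00-010, 001-10, 01-000, 01-101, 010011, 01010-, 0111-1, 10-001, 100-01, 1000-1, 10001-, 10100-, 11-110, 11011-, 111011

Round 0: 000010✓ 000100✓ 001000✓ 001010✓ 001110✓ 010000✓ 010011 010100✓ 010101✓ 011000✓ 011010✓ 011101✓ 011111✓ 100001✓ 100010✓ 100011✓ 100101✓ 100110✓ 101000✓ 101001✓ 110000✓ 110010✓ 110100✓ 110110✓ 110111✓ 111011 111110✓
Round 1: -00010 -01000 -10000✓ -10100✓ 0-0100 0-1000✓ 0-1010✓ 00-010 001-10 0010-0✓ 01-000 01-101 010-00✓ 01010- 0110-0✓ 0111-1 1-0010✓ 1-0110✓ 10-001 100-01 100-10✓ 1000-1 10001- 10100- 11-110 110-00✓ 110-10✓ 1100-0✓ 1101-0✓ 11011-
Round 2: -10-00 0-10-0 1-0-10 110--0
PIs = {-00010, -01000, -10-00, 0-0100, 0-10-0, 00-010, 001-10, 01-000, 01-101, 010011, 01010-, 0111-1, 1-0-10, 10-001, 100-01, 1000-1, 10001-, 10100-, 11-110, 110--0, 11011-, 111011}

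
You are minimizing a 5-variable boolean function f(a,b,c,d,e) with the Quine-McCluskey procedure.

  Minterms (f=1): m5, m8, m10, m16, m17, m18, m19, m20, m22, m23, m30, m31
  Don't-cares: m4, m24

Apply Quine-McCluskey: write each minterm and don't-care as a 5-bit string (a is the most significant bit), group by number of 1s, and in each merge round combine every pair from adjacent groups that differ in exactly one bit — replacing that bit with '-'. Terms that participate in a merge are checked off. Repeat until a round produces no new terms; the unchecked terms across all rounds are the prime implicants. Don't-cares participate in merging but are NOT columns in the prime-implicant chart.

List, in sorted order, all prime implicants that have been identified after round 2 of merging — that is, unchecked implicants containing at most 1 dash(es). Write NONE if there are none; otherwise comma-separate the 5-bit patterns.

[col 0] 00100*, 00101*, 01000*, 01010*, 10000*, 10001*, 10010*, 10011*, 10100*, 10110*, 10111*, 11000*, 11110*, 11111*
[col 1] -0100, -1000, 0010-, 010-0, 1-000, 1-110*, 1-111*, 10-00*, 10-10*, 10-11*, 100-0*, 100-1*, 1000-*, 1001-*, 101-0*, 1011-*, 1111-*
[col 2] 1-11-, 10--0, 10-1-, 100--
Prime implicants: -0100, -1000, 0010-, 010-0, 1-000, 1-11-, 10--0, 10-1-, 100--

-0100, -1000, 0010-, 010-0, 1-000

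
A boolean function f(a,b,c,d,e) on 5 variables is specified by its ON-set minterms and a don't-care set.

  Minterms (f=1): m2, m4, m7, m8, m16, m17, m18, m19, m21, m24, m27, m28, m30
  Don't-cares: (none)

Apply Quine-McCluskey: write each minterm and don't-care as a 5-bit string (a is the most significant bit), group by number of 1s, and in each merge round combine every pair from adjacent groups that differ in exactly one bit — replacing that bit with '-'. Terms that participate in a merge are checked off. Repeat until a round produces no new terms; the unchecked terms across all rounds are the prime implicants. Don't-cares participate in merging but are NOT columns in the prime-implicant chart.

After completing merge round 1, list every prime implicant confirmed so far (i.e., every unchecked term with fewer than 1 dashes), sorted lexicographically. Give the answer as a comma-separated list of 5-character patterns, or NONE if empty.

[col 0] 00010*, 00100, 00111, 01000*, 10000*, 10001*, 10010*, 10011*, 10101*, 11000*, 11011*, 11100*, 11110*
[col 1] -0010, -1000, 1-000, 1-011, 10-01, 100-0*, 100-1*, 1000-*, 1001-*, 11-00, 111-0
[col 2] 100--
Prime implicants: -0010, -1000, 00100, 00111, 1-000, 1-011, 10-01, 100--, 11-00, 111-0

00100, 00111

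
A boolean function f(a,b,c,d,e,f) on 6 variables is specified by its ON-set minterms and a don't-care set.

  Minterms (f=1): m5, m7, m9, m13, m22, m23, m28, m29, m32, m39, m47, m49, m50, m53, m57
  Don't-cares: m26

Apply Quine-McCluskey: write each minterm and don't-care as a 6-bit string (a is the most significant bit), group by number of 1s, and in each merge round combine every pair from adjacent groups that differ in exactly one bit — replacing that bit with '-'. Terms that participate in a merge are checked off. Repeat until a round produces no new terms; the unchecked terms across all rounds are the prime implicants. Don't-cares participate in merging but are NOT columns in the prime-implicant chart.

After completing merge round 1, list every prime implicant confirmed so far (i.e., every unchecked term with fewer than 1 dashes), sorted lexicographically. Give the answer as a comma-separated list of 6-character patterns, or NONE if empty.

Round 0: 000101✓ 000111✓ 001001✓ 001101✓ 010110✓ 010111✓ 011010 011100✓ 011101✓ 100000 100111✓ 101111✓ 110001✓ 110010 110101✓ 111001✓
Round 1: -00111 0-0111 0-1101 00-101 0001-1 001-01 01011- 01110- 10-111 11-001 110-01
PIs = {-00111, 0-0111, 0-1101, 00-101, 0001-1, 001-01, 01011-, 011010, 01110-, 10-111, 100000, 11-001, 110-01, 110010}

011010, 100000, 110010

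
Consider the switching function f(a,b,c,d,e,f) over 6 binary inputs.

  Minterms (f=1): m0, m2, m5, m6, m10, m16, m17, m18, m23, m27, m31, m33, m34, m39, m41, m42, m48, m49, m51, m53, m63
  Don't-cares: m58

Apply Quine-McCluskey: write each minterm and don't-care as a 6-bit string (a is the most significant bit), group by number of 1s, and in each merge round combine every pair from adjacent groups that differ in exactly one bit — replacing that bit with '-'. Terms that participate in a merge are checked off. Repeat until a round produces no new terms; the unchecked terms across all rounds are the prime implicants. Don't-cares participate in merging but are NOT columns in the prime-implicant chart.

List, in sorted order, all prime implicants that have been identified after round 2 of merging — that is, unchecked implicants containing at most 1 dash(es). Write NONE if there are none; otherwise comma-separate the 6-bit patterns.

Round 0: 000000✓ 000010✓ 000101 000110✓ 001010✓ 010000✓ 010001✓ 010010✓ 010111✓ 011011✓ 011111✓ 100001✓ 100010✓ 100111 101001✓ 101010✓ 110000✓ 110001✓ 110011✓ 110101✓ 111010✓ 111111✓
Round 1: -00010✓ -01010✓ -10000✓ -10001✓ -11111 0-0000✓ 0-0010✓ 00-010✓ 000-10 0000-0✓ 01-111 0100-0✓ 01000-✓ 011-11 1-0001 1-1010 10-001 10-010✓ 110-01 1100-1 11000-✓
Round 2: -0-010 -1000- 0-00-0
PIs = {-0-010, -1000-, -11111, 0-00-0, 000-10, 000101, 01-111, 011-11, 1-0001, 1-1010, 10-001, 100111, 110-01, 1100-1}

-11111, 000-10, 000101, 01-111, 011-11, 1-0001, 1-1010, 10-001, 100111, 110-01, 1100-1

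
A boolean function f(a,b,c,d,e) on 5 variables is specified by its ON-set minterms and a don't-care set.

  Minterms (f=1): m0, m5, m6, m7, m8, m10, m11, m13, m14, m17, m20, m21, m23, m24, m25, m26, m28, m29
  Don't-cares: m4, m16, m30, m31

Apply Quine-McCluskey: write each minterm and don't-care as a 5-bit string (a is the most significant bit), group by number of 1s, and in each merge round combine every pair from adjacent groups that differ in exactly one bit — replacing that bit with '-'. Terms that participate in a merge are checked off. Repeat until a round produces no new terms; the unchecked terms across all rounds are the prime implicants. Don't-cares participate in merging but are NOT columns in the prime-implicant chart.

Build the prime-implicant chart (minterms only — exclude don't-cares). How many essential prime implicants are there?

Round 0: 00000✓ 00100✓ 00101✓ 00110✓ 00111✓ 01000✓ 01010✓ 01011✓ 01101✓ 01110✓ 10000✓ 10001✓ 10100✓ 10101✓ 10111✓ 11000✓ 11001✓ 11010✓ 11100✓ 11101✓ 11110✓ 11111✓
Round 1: -0000✓ -0100✓ -0101✓ -0111✓ -1000✓ -1010✓ -1101✓ -1110✓ 0-000✓ 0-101✓ 0-110 00-00✓ 001-0✓ 001-1✓ 0010-✓ 0011-✓ 01-10✓ 010-0✓ 0101- 1-000✓ 1-001✓ 1-100✓ 1-101✓ 1-111✓ 10-00✓ 10-01✓ 1000-✓ 101-1✓ 1010-✓ 11-00✓ 11-01✓ 11-10✓ 110-0✓ 1100-✓ 111-0✓ 111-1✓ 1110-✓ 1111-✓
Round 2: --000 --101 -0-00 -01-1 -010- -1-10 -10-0 001-- 1--00✓ 1--01✓ 1-00-✓ 1-1-1 1-10-✓ 10-0-✓ 11--0 11-0-✓ 111--
Round 3: 1--0-
PIs = {--000, --101, -0-00, -01-1, -010-, -1-10, -10-0, 0-110, 001--, 0101-, 1--0-, 1-1-1, 11--0, 111--}
Coverage chart:
  m0: --000,-0-00
  m5: --101,-01-1,-010-,001--
  m6: 0-110,001--
  m7: -01-1,001--
  m8: --000,-10-0
  m10: -1-10,-10-0,0101-
  m11: 0101- ←essential
  m13: --101 ←essential
  m14: -1-10,0-110
  m17: 1--0- ←essential
  m20: -0-00,-010-,1--0-
  m21: --101,-01-1,-010-,1--0-,1-1-1
  m23: -01-1,1-1-1
  m24: --000,-10-0,1--0-,11--0
  m25: 1--0- ←essential
  m26: -1-10,-10-0,11--0
  m28: 1--0-,11--0,111--
  m29: --101,1--0-,1-1-1,111--
Essential: --101, 0101-, 1--0-

3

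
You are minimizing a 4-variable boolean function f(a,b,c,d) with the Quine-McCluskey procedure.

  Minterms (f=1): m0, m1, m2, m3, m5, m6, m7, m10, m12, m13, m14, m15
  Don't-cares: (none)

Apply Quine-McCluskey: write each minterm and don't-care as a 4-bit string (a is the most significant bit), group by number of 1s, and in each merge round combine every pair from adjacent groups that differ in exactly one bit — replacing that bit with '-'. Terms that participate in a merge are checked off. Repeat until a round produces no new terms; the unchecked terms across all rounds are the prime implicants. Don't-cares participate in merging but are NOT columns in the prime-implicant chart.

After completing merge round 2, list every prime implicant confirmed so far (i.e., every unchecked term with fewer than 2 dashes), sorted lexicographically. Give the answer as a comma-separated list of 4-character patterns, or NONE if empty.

NONE

size-2^0 implicants → 0000(✓)  0001(✓)  0010(✓)  0011(✓)  0101(✓)  0110(✓)  0111(✓)  1010(✓)  1100(✓)  1101(✓)  1110(✓)  1111(✓)
size-2^1 implicants → -010(✓)  -101(✓)  -110(✓)  -111(✓)  0-01(✓)  0-10(✓)  0-11(✓)  00-0(✓)  00-1(✓)  000-(✓)  001-(✓)  01-1(✓)  011-(✓)  1-10(✓)  11-0(✓)  11-1(✓)  110-(✓)  111-(✓)
size-2^2 implicants → --10  -1-1  -11-  0--1  0-1-  00--  11--
Unchecked terms (primes): --10, -1-1, -11-, 0--1, 0-1-, 00--, 11--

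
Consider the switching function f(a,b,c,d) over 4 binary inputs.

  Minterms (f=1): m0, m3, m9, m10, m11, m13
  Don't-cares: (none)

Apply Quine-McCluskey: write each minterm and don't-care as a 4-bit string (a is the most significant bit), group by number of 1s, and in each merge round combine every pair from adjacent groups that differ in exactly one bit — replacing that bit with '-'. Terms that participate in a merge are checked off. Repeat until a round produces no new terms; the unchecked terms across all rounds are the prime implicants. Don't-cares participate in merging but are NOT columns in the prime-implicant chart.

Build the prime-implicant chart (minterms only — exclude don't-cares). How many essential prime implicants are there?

4

[col 0] 0000, 0011*, 1001*, 1010*, 1011*, 1101*
[col 1] -011, 1-01, 10-1, 101-
Prime implicants: -011, 0000, 1-01, 10-1, 101-
PI chart (minterm → PIs covering it):
  0 | 0000  (sole → essential)
  3 | -011  (sole → essential)
  9 | 1-01,10-1
  10 | 101-  (sole → essential)
  11 | -011,10-1,101-
  13 | 1-01  (sole → essential)
Essential prime implicants: -011, 0000, 1-01, 101-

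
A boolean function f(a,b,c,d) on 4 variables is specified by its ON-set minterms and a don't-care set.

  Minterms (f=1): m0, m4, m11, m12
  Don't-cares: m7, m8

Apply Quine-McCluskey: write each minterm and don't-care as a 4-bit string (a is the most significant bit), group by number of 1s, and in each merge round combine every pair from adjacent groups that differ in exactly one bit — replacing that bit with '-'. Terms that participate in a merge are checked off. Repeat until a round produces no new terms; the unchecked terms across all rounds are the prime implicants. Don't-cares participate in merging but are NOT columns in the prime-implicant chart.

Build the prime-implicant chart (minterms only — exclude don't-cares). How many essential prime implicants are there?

[col 0] 0000*, 0100*, 0111, 1000*, 1011, 1100*
[col 1] -000*, -100*, 0-00*, 1-00*
[col 2] --00
Prime implicants: --00, 0111, 1011
PI chart (minterm → PIs covering it):
  0 | --00  (sole → essential)
  4 | --00  (sole → essential)
  11 | 1011  (sole → essential)
  12 | --00  (sole → essential)
Essential prime implicants: --00, 1011

2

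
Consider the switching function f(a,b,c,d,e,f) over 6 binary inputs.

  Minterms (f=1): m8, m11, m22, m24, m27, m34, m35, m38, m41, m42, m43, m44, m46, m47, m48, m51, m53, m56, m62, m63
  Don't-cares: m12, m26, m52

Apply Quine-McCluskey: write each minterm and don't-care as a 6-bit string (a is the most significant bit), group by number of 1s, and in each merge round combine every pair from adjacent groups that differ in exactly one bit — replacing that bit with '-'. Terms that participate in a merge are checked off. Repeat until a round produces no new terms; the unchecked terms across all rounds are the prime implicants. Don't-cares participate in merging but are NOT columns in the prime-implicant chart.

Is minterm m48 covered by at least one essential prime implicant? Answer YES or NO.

NO

Round 0: 001000✓ 001011✓ 001100✓ 010110 011000✓ 011010✓ 011011✓ 100010✓ 100011✓ 100110✓ 101001✓ 101010✓ 101011✓ 101100✓ 101110✓ 101111✓ 110000✓ 110011✓ 110100✓ 110101✓ 111000✓ 111110✓ 111111✓
Round 1: -01011 -01100 -11000 0-1000 0-1011 001-00 0110-0 01101- 1-0011 1-1110✓ 1-1111✓ 10-010✓ 10-011✓ 10-110✓ 100-10✓ 10001-✓ 101-10✓ 101-11✓ 1010-1 10101-✓ 1011-0 10111-✓ 11-000 110-00 11010- 11111-✓
Round 2: 1-111- 10--10 10-01- 101-1-
PIs = {-01011, -01100, -11000, 0-1000, 0-1011, 001-00, 010110, 0110-0, 01101-, 1-0011, 1-111-, 10--10, 10-01-, 101-1-, 1010-1, 1011-0, 11-000, 110-00, 11010-}
Coverage chart:
  m8: 0-1000,001-00
  m11: -01011,0-1011
  m22: 010110 ←essential
  m24: -11000,0-1000,0110-0
  m27: 0-1011,01101-
  m34: 10--10,10-01-
  m35: 1-0011,10-01-
  m38: 10--10 ←essential
  m41: 1010-1 ←essential
  m42: 10--10,10-01-,101-1-
  m43: -01011,10-01-,101-1-,1010-1
  m44: -01100,1011-0
  m46: 1-111-,10--10,101-1-,1011-0
  m47: 1-111-,101-1-
  m48: 11-000,110-00
  m51: 1-0011 ←essential
  m53: 11010- ←essential
  m56: -11000,11-000
  m62: 1-111- ←essential
  m63: 1-111- ←essential
Essential: 010110, 1-0011, 1-111-, 10--10, 1010-1, 11010-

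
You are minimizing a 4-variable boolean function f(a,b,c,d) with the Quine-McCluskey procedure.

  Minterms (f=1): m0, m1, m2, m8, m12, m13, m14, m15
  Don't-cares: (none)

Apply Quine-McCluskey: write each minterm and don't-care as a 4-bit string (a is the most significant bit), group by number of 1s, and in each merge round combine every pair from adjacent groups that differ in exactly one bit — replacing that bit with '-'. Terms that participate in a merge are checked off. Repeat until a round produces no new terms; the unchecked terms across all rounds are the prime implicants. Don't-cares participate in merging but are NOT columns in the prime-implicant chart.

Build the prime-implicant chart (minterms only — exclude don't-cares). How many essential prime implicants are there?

Round 0: 0000✓ 0001✓ 0010✓ 1000✓ 1100✓ 1101✓ 1110✓ 1111✓
Round 1: -000 00-0 000- 1-00 11-0✓ 11-1✓ 110-✓ 111-✓
Round 2: 11--
PIs = {-000, 00-0, 000-, 1-00, 11--}
Coverage chart:
  m0: -000,00-0,000-
  m1: 000- ←essential
  m2: 00-0 ←essential
  m8: -000,1-00
  m12: 1-00,11--
  m13: 11-- ←essential
  m14: 11-- ←essential
  m15: 11-- ←essential
Essential: 00-0, 000-, 11--

3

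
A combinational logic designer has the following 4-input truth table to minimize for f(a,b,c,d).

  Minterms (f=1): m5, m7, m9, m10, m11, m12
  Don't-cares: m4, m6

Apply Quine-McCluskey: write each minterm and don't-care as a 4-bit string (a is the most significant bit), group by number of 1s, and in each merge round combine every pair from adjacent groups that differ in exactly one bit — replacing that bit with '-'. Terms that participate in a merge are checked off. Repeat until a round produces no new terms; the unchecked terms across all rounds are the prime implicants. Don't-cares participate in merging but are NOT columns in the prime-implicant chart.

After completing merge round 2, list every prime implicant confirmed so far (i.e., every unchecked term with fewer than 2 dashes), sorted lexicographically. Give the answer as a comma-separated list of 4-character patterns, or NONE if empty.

Round 0: 0100✓ 0101✓ 0110✓ 0111✓ 1001✓ 1010✓ 1011✓ 1100✓
Round 1: -100 01-0✓ 01-1✓ 010-✓ 011-✓ 10-1 101-
Round 2: 01--
PIs = {-100, 01--, 10-1, 101-}

-100, 10-1, 101-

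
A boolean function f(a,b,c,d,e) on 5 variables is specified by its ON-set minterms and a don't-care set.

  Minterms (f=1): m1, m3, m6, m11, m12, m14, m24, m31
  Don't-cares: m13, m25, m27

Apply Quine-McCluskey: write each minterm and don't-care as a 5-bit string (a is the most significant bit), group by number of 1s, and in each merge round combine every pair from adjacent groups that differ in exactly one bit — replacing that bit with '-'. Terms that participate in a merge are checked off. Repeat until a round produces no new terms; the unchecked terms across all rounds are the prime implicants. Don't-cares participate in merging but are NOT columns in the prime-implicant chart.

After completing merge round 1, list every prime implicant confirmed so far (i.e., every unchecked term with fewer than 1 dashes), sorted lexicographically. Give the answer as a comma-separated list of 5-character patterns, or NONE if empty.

NONE

Round 0: 00001✓ 00011✓ 00110✓ 01011✓ 01100✓ 01101✓ 01110✓ 11000✓ 11001✓ 11011✓ 11111✓
Round 1: -1011 0-011 0-110 000-1 011-0 0110- 11-11 110-1 1100-
PIs = {-1011, 0-011, 0-110, 000-1, 011-0, 0110-, 11-11, 110-1, 1100-}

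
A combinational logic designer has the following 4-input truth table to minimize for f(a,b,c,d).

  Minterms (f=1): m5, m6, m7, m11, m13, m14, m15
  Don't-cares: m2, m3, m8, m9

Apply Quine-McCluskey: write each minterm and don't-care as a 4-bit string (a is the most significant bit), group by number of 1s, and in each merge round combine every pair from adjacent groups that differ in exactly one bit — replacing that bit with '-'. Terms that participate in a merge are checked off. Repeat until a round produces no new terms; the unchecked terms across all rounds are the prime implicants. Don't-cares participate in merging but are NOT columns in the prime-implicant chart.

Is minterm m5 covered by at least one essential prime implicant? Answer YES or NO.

YES

[col 0] 0010*, 0011*, 0101*, 0110*, 0111*, 1000*, 1001*, 1011*, 1101*, 1110*, 1111*
[col 1] -011*, -101*, -110*, -111*, 0-10*, 0-11*, 001-*, 01-1*, 011-*, 1-01*, 1-11*, 10-1*, 100-, 11-1*, 111-*
[col 2] --11, -1-1, -11-, 0-1-, 1--1
Prime implicants: --11, -1-1, -11-, 0-1-, 1--1, 100-
PI chart (minterm → PIs covering it):
  5 | -1-1  (sole → essential)
  6 | -11-,0-1-
  7 | --11,-1-1,-11-,0-1-
  11 | --11,1--1
  13 | -1-1,1--1
  14 | -11-  (sole → essential)
  15 | --11,-1-1,-11-,1--1
Essential prime implicants: -1-1, -11-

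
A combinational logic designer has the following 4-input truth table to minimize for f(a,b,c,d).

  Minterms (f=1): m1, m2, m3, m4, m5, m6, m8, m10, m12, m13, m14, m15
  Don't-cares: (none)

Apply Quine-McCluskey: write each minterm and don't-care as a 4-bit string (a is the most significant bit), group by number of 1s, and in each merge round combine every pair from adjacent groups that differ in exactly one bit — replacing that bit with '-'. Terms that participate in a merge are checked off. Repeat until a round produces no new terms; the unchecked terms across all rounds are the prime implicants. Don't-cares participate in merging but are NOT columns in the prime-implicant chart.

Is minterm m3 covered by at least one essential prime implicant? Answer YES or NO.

size-2^0 implicants → 0001(✓)  0010(✓)  0011(✓)  0100(✓)  0101(✓)  0110(✓)  1000(✓)  1010(✓)  1100(✓)  1101(✓)  1110(✓)  1111(✓)
size-2^1 implicants → -010(✓)  -100(✓)  -101(✓)  -110(✓)  0-01  0-10(✓)  00-1  001-  01-0(✓)  010-(✓)  1-00(✓)  1-10(✓)  10-0(✓)  11-0(✓)  11-1(✓)  110-(✓)  111-(✓)
size-2^2 implicants → --10  -1-0  -10-  1--0  11--
Unchecked terms (primes): --10, -1-0, -10-, 0-01, 00-1, 001-, 1--0, 11--
Minterm coverage:
  m1 ⊆ 0-01,00-1
  m2 ⊆ --10,001-
  m3 ⊆ 00-1,001-
  m4 ⊆ -1-0,-10-
  m5 ⊆ -10-,0-01
  m6 ⊆ --10,-1-0
  m8 ⊆ 1--0 [E]
  m10 ⊆ --10,1--0
  m12 ⊆ -1-0,-10-,1--0,11--
  m13 ⊆ -10-,11--
  m14 ⊆ --10,-1-0,1--0,11--
  m15 ⊆ 11-- [E]
E = {1--0, 11--}

NO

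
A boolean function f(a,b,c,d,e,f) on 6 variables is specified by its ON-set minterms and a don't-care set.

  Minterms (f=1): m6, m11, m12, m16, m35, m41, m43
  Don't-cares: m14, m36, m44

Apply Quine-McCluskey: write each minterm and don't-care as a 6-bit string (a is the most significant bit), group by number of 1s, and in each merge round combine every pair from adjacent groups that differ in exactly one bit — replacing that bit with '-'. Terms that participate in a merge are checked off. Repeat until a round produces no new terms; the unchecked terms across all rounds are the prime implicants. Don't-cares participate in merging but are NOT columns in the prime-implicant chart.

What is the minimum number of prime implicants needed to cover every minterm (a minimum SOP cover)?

Round 0: 000110✓ 001011✓ 001100✓ 001110✓ 010000 100011✓ 100100✓ 101001✓ 101011✓ 101100✓
Round 1: -01011 -01100 00-110 0011-0 10-011 10-100 1010-1
PIs = {-01011, -01100, 00-110, 0011-0, 010000, 10-011, 10-100, 1010-1}
Coverage chart:
  m6: 00-110 ←essential
  m11: -01011 ←essential
  m12: -01100,0011-0
  m16: 010000 ←essential
  m35: 10-011 ←essential
  m41: 1010-1 ←essential
  m43: -01011,10-011,1010-1
Essential: -01011, 00-110, 010000, 10-011, 1010-1
Petrick residual → -01100
Min cover (6 terms): b'cd'ef + b'cde'f' + a'b'def' + a'bc'd'e'f' + ab'd'ef + ab'cd'f

6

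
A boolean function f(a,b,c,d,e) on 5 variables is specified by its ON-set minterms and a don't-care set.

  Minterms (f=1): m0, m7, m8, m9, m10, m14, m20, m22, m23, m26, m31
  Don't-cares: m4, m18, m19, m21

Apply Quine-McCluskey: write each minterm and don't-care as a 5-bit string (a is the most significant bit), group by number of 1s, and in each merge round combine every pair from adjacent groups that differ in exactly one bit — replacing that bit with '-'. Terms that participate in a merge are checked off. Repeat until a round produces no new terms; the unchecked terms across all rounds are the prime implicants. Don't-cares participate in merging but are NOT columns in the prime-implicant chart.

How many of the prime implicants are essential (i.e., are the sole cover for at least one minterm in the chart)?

4

size-2^0 implicants → 00000(✓)  00100(✓)  00111(✓)  01000(✓)  01001(✓)  01010(✓)  01110(✓)  10010(✓)  10011(✓)  10100(✓)  10101(✓)  10110(✓)  10111(✓)  11010(✓)  11111(✓)
size-2^1 implicants → -0100  -0111  -1010  0-000  00-00  01-10  010-0  0100-  1-010  1-111  10-10(✓)  10-11(✓)  1001-(✓)  101-0(✓)  101-1(✓)  1010-(✓)  1011-(✓)
size-2^2 implicants → 10-1-  101--
Unchecked terms (primes): -0100, -0111, -1010, 0-000, 00-00, 01-10, 010-0, 0100-, 1-010, 1-111, 10-1-, 101--
Minterm coverage:
  m0 ⊆ 0-000,00-00
  m7 ⊆ -0111 [E]
  m8 ⊆ 0-000,010-0,0100-
  m9 ⊆ 0100- [E]
  m10 ⊆ -1010,01-10,010-0
  m14 ⊆ 01-10 [E]
  m20 ⊆ -0100,101--
  m22 ⊆ 10-1-,101--
  m23 ⊆ -0111,1-111,10-1-,101--
  m26 ⊆ -1010,1-010
  m31 ⊆ 1-111 [E]
E = {-0111, 01-10, 0100-, 1-111}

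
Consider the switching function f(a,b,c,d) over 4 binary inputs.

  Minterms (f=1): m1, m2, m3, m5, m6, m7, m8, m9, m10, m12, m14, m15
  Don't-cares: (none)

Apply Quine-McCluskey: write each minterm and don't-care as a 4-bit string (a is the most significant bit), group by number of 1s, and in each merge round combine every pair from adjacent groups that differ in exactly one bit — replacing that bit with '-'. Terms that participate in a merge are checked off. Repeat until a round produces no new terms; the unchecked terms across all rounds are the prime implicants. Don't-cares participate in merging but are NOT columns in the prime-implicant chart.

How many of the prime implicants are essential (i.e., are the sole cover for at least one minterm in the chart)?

3

size-2^0 implicants → 0001(✓)  0010(✓)  0011(✓)  0101(✓)  0110(✓)  0111(✓)  1000(✓)  1001(✓)  1010(✓)  1100(✓)  1110(✓)  1111(✓)
size-2^1 implicants → -001  -010(✓)  -110(✓)  -111(✓)  0-01(✓)  0-10(✓)  0-11(✓)  00-1(✓)  001-(✓)  01-1(✓)  011-(✓)  1-00(✓)  1-10(✓)  10-0(✓)  100-  11-0(✓)  111-(✓)
size-2^2 implicants → --10  -11-  0--1  0-1-  1--0
Unchecked terms (primes): --10, -001, -11-, 0--1, 0-1-, 1--0, 100-
Minterm coverage:
  m1 ⊆ -001,0--1
  m2 ⊆ --10,0-1-
  m3 ⊆ 0--1,0-1-
  m5 ⊆ 0--1 [E]
  m6 ⊆ --10,-11-,0-1-
  m7 ⊆ -11-,0--1,0-1-
  m8 ⊆ 1--0,100-
  m9 ⊆ -001,100-
  m10 ⊆ --10,1--0
  m12 ⊆ 1--0 [E]
  m14 ⊆ --10,-11-,1--0
  m15 ⊆ -11- [E]
E = {-11-, 0--1, 1--0}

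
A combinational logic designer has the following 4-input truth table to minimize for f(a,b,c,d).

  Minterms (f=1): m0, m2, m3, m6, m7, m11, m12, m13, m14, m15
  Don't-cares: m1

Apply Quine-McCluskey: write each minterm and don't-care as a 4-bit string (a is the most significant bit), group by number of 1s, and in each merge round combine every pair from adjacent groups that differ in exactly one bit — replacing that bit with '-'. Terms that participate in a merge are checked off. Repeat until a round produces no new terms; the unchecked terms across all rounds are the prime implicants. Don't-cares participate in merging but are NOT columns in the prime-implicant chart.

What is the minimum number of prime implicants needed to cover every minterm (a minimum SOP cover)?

4

Round 0: 0000✓ 0001✓ 0010✓ 0011✓ 0110✓ 0111✓ 1011✓ 1100✓ 1101✓ 1110✓ 1111✓
Round 1: -011✓ -110✓ -111✓ 0-10✓ 0-11✓ 00-0✓ 00-1✓ 000-✓ 001-✓ 011-✓ 1-11✓ 11-0✓ 11-1✓ 110-✓ 111-✓
Round 2: --11 -11- 0-1- 00-- 11--
PIs = {--11, -11-, 0-1-, 00--, 11--}
Coverage chart:
  m0: 00-- ←essential
  m2: 0-1-,00--
  m3: --11,0-1-,00--
  m6: -11-,0-1-
  m7: --11,-11-,0-1-
  m11: --11 ←essential
  m12: 11-- ←essential
  m13: 11-- ←essential
  m14: -11-,11--
  m15: --11,-11-,11--
Essential: --11, 00--, 11--
Petrick residual → -11-
Min cover (4 terms): cd + bc + a'b' + ab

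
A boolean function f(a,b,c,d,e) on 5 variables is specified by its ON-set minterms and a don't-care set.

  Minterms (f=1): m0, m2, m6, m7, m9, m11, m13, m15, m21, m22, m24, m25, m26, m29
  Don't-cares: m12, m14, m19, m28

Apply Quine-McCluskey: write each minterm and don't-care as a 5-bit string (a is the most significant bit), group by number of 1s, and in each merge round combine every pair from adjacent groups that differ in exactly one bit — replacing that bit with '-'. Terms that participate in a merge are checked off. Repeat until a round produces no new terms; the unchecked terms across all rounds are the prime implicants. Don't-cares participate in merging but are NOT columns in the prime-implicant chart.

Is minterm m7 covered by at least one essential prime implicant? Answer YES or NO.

[col 0] 00000*, 00010*, 00110*, 00111*, 01001*, 01011*, 01100*, 01101*, 01110*, 01111*, 10011, 10101*, 10110*, 11000*, 11001*, 11010*, 11100*, 11101*
[col 1] -0110, -1001*, -1100*, -1101*, 0-110*, 0-111*, 00-10, 000-0, 0011-*, 01-01*, 01-11*, 010-1*, 011-0*, 011-1*, 0110-*, 0111-*, 1-101, 11-00*, 11-01*, 110-0, 1100-*, 1110-*
[col 2] -1-01, -110-, 0-11-, 01--1, 011--, 11-0-
Prime implicants: -0110, -1-01, -110-, 0-11-, 00-10, 000-0, 01--1, 011--, 1-101, 10011, 11-0-, 110-0
PI chart (minterm → PIs covering it):
  0 | 000-0  (sole → essential)
  2 | 00-10,000-0
  6 | -0110,0-11-,00-10
  7 | 0-11-  (sole → essential)
  9 | -1-01,01--1
  11 | 01--1  (sole → essential)
  13 | -1-01,-110-,01--1,011--
  15 | 0-11-,01--1,011--
  21 | 1-101  (sole → essential)
  22 | -0110  (sole → essential)
  24 | 11-0-,110-0
  25 | -1-01,11-0-
  26 | 110-0  (sole → essential)
  29 | -1-01,-110-,1-101,11-0-
Essential prime implicants: -0110, 0-11-, 000-0, 01--1, 1-101, 110-0

YES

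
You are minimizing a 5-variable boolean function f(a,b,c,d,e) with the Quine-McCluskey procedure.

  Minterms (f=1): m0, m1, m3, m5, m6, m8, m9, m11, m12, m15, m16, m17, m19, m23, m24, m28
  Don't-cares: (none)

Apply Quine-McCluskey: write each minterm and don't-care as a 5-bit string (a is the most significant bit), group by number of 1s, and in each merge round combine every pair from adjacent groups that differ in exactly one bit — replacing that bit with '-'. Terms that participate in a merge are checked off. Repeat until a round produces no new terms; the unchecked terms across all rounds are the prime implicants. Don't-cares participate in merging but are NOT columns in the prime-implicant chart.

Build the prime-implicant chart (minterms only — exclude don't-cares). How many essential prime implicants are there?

5

[col 0] 00000*, 00001*, 00011*, 00101*, 00110, 01000*, 01001*, 01011*, 01100*, 01111*, 10000*, 10001*, 10011*, 10111*, 11000*, 11100*
[col 1] -0000*, -0001*, -0011*, -1000*, -1100*, 0-000*, 0-001*, 0-011*, 00-01, 000-1*, 0000-*, 01-00*, 01-11, 010-1*, 0100-*, 1-000*, 10-11, 100-1*, 1000-*, 11-00*
[col 2] --000, -00-1, -000-, -1-00, 0-0-1, 0-00-
Prime implicants: --000, -00-1, -000-, -1-00, 0-0-1, 0-00-, 00-01, 00110, 01-11, 10-11
PI chart (minterm → PIs covering it):
  0 | --000,-000-,0-00-
  1 | -00-1,-000-,0-0-1,0-00-,00-01
  3 | -00-1,0-0-1
  5 | 00-01  (sole → essential)
  6 | 00110  (sole → essential)
  8 | --000,-1-00,0-00-
  9 | 0-0-1,0-00-
  11 | 0-0-1,01-11
  12 | -1-00  (sole → essential)
  15 | 01-11  (sole → essential)
  16 | --000,-000-
  17 | -00-1,-000-
  19 | -00-1,10-11
  23 | 10-11  (sole → essential)
  24 | --000,-1-00
  28 | -1-00  (sole → essential)
Essential prime implicants: -1-00, 00-01, 00110, 01-11, 10-11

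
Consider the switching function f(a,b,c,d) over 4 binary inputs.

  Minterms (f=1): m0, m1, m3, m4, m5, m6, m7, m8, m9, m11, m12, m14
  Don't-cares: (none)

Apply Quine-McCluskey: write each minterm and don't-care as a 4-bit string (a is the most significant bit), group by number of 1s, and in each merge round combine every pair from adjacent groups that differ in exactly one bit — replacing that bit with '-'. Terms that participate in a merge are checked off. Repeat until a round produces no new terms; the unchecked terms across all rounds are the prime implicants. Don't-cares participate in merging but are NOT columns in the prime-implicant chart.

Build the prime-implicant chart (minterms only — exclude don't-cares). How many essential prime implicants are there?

2

size-2^0 implicants → 0000(✓)  0001(✓)  0011(✓)  0100(✓)  0101(✓)  0110(✓)  0111(✓)  1000(✓)  1001(✓)  1011(✓)  1100(✓)  1110(✓)
size-2^1 implicants → -000(✓)  -001(✓)  -011(✓)  -100(✓)  -110(✓)  0-00(✓)  0-01(✓)  0-11(✓)  00-1(✓)  000-(✓)  01-0(✓)  01-1(✓)  010-(✓)  011-(✓)  1-00(✓)  10-1(✓)  100-(✓)  11-0(✓)
size-2^2 implicants → --00  -0-1  -00-  -1-0  0--1  0-0-  01--
Unchecked terms (primes): --00, -0-1, -00-, -1-0, 0--1, 0-0-, 01--
Minterm coverage:
  m0 ⊆ --00,-00-,0-0-
  m1 ⊆ -0-1,-00-,0--1,0-0-
  m3 ⊆ -0-1,0--1
  m4 ⊆ --00,-1-0,0-0-,01--
  m5 ⊆ 0--1,0-0-,01--
  m6 ⊆ -1-0,01--
  m7 ⊆ 0--1,01--
  m8 ⊆ --00,-00-
  m9 ⊆ -0-1,-00-
  m11 ⊆ -0-1 [E]
  m12 ⊆ --00,-1-0
  m14 ⊆ -1-0 [E]
E = {-0-1, -1-0}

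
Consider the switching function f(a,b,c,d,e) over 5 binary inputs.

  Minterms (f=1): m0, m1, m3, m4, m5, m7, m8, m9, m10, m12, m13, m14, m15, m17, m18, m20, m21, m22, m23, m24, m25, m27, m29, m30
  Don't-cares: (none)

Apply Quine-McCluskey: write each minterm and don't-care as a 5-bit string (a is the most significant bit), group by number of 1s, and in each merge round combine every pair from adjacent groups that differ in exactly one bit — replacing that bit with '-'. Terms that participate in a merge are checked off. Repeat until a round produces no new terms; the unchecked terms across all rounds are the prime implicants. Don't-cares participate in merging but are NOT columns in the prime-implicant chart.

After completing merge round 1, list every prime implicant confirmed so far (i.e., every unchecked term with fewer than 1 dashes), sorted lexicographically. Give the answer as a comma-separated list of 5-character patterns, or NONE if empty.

NONE

size-2^0 implicants → 00000(✓)  00001(✓)  00011(✓)  00100(✓)  00101(✓)  00111(✓)  01000(✓)  01001(✓)  01010(✓)  01100(✓)  01101(✓)  01110(✓)  01111(✓)  10001(✓)  10010(✓)  10100(✓)  10101(✓)  10110(✓)  10111(✓)  11000(✓)  11001(✓)  11011(✓)  11101(✓)  11110(✓)
size-2^1 implicants → -0001(✓)  -0100(✓)  -0101(✓)  -0111(✓)  -1000(✓)  -1001(✓)  -1101(✓)  -1110  0-000(✓)  0-001(✓)  0-100(✓)  0-101(✓)  0-111(✓)  00-00(✓)  00-01(✓)  00-11(✓)  000-1(✓)  0000-(✓)  001-1(✓)  0010-(✓)  01-00(✓)  01-01(✓)  01-10(✓)  010-0(✓)  0100-(✓)  011-0(✓)  011-1(✓)  0110-(✓)  0111-(✓)  1-001(✓)  1-101(✓)  1-110  10-01(✓)  10-10  101-0(✓)  101-1(✓)  1010-(✓)  1011-(✓)  11-01(✓)  110-1  1100-(✓)
size-2^2 implicants → --001(✓)  --101(✓)  -0-01(✓)  -01-1  -010-  -1-01(✓)  -100-  0--00(✓)  0--01(✓)  0-00-(✓)  0-1-1  0-10-(✓)  00--1  00-0-(✓)  01--0  01-0-(✓)  011--  1--01(✓)  101--
size-2^3 implicants → ---01  0--0-
Unchecked terms (primes): ---01, -01-1, -010-, -100-, -1110, 0--0-, 0-1-1, 00--1, 01--0, 011--, 1-110, 10-10, 101--, 110-1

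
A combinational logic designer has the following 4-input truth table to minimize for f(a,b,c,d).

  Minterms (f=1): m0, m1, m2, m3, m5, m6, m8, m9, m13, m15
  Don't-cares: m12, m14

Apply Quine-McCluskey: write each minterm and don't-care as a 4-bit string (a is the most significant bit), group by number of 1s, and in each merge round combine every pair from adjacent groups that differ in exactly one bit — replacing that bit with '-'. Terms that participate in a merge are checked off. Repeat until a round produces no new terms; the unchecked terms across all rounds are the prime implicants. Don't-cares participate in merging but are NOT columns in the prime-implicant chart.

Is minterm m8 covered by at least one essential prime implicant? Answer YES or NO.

size-2^0 implicants → 0000(✓)  0001(✓)  0010(✓)  0011(✓)  0101(✓)  0110(✓)  1000(✓)  1001(✓)  1100(✓)  1101(✓)  1110(✓)  1111(✓)
size-2^1 implicants → -000(✓)  -001(✓)  -101(✓)  -110  0-01(✓)  0-10  00-0(✓)  00-1(✓)  000-(✓)  001-(✓)  1-00(✓)  1-01(✓)  100-(✓)  11-0(✓)  11-1(✓)  110-(✓)  111-(✓)
size-2^2 implicants → --01  -00-  00--  1-0-  11--
Unchecked terms (primes): --01, -00-, -110, 0-10, 00--, 1-0-, 11--
Minterm coverage:
  m0 ⊆ -00-,00--
  m1 ⊆ --01,-00-,00--
  m2 ⊆ 0-10,00--
  m3 ⊆ 00-- [E]
  m5 ⊆ --01 [E]
  m6 ⊆ -110,0-10
  m8 ⊆ -00-,1-0-
  m9 ⊆ --01,-00-,1-0-
  m13 ⊆ --01,1-0-,11--
  m15 ⊆ 11-- [E]
E = {--01, 00--, 11--}

NO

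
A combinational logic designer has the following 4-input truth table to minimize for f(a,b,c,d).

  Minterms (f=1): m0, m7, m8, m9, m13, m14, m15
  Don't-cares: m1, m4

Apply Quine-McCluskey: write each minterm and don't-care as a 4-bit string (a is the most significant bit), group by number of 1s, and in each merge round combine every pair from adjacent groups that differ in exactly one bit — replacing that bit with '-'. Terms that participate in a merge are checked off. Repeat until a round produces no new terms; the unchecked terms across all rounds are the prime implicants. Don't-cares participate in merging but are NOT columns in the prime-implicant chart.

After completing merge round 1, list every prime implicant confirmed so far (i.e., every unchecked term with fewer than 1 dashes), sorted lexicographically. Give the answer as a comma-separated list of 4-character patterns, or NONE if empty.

NONE

size-2^0 implicants → 0000(✓)  0001(✓)  0100(✓)  0111(✓)  1000(✓)  1001(✓)  1101(✓)  1110(✓)  1111(✓)
size-2^1 implicants → -000(✓)  -001(✓)  -111  0-00  000-(✓)  1-01  100-(✓)  11-1  111-
size-2^2 implicants → -00-
Unchecked terms (primes): -00-, -111, 0-00, 1-01, 11-1, 111-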